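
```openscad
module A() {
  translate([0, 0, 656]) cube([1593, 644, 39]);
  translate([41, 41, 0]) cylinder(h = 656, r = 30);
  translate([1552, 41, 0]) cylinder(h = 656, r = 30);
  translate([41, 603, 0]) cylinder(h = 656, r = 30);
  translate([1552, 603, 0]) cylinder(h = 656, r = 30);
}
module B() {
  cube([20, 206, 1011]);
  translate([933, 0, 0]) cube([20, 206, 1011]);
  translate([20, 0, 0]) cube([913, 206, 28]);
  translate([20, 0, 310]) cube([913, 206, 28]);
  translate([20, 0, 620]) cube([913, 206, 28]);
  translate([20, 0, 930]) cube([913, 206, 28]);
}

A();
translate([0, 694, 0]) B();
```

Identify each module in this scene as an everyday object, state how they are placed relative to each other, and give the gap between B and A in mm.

A is a table. B is a bookshelf. The bookshelf is on the floor beside the table on its +y side. The gap between the bookshelf and the table is 50 mm.

The bookshelf's nearest face is 50 mm from the table's +y face.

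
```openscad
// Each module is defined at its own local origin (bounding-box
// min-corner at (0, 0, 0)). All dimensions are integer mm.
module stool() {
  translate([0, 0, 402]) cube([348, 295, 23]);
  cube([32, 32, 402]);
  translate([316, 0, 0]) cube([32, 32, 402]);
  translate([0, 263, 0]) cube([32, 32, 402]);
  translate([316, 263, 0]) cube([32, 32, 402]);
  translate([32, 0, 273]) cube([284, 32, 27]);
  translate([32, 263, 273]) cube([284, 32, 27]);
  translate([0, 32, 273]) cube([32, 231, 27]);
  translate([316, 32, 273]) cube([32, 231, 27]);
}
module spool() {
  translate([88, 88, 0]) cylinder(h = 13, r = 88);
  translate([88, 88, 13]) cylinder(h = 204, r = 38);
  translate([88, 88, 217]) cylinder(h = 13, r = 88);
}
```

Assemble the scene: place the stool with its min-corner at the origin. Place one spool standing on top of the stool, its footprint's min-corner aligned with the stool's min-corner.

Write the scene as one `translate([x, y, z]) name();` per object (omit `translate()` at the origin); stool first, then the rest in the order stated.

stool();
translate([0, 0, 425]) spool();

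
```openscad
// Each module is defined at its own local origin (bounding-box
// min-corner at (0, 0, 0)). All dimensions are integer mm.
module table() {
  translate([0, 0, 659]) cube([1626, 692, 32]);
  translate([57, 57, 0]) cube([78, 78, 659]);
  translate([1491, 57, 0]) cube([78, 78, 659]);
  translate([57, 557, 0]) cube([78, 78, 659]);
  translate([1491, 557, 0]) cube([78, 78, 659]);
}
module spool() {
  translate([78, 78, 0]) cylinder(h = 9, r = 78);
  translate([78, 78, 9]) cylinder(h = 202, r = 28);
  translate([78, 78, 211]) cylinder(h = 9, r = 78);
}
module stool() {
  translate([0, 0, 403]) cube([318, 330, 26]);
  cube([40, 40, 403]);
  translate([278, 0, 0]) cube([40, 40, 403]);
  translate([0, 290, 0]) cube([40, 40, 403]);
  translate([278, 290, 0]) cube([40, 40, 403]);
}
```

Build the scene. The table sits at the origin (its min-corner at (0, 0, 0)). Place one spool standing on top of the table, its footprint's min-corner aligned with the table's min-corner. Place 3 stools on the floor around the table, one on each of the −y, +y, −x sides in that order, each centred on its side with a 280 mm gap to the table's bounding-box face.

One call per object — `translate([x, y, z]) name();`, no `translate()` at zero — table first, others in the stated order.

table();
translate([0, 0, 691]) spool();
translate([654, -610, 0]) stool();
translate([654, 972, 0]) stool();
translate([-598, 181, 0]) stool();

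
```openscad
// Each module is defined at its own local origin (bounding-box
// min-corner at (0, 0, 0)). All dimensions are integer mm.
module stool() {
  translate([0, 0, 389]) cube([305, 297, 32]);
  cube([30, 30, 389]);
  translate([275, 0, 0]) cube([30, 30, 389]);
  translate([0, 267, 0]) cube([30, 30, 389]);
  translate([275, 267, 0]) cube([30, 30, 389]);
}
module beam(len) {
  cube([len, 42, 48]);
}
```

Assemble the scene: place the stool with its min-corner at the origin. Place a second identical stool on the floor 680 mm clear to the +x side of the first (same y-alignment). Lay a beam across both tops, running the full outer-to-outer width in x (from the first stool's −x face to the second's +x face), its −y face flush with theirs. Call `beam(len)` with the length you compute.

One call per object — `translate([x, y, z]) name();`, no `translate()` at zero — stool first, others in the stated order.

stool();
translate([985, 0, 0]) stool();
translate([0, 0, 421]) beam(1290);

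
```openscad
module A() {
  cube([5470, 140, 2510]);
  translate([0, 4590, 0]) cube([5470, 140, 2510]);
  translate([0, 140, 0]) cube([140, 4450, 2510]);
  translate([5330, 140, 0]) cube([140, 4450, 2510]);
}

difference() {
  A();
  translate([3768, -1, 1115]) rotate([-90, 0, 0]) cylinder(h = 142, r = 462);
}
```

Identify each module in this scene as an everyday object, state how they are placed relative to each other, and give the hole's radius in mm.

A is a house frame. The house frame has a circular hole through its front wall. The hole's radius is 462 mm.

The subtracted cylinder has r = 462 mm.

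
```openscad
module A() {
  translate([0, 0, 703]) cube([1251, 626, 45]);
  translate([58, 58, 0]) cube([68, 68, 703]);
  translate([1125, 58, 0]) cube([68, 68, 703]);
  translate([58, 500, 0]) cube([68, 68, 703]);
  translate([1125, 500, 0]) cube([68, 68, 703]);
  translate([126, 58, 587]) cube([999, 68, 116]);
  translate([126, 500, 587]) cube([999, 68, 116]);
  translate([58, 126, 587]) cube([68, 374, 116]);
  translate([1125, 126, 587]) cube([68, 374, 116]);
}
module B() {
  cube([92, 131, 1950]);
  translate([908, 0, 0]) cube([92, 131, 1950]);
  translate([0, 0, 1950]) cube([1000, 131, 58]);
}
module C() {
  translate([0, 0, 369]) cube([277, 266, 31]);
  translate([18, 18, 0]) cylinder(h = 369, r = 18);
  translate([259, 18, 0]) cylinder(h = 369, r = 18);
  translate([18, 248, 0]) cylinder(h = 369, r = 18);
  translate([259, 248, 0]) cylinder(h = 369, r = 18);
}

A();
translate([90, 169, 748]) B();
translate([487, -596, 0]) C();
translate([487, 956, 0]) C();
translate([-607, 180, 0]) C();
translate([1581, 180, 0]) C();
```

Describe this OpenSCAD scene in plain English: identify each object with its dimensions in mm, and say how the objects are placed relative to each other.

A is a rectangular dining table. The top is 1251×626×45 mm with its upper surface at z = 748 mm. It stands on four 68×68 mm square legs, each inset 58 mm from the nearest pair of top edges, running from the floor to the underside of the top. Four apron rails, 68 mm thick and 116 mm tall, run between adjacent legs with their top edges flush with the underside of the top and their outer faces flush with the legs' outer faces.

B is a door frame. The clear opening is 816 mm wide and 1950 mm high. Two 92 mm wide jambs, 131 mm deep, stand either side of the opening from the floor to the top of the opening. A 58 mm thick head sits across the top of both jambs, spanning the full outside width of the frame.

C is a simple wooden stool: a rectangular seat 277 mm (x) by 266 mm (y), 31 mm thick, top face at z = 400 mm, on four round legs, each 36 mm in diameter. The legs rest on z = 0, each leg's axis is inset half a diameter from the nearest pair of seat edges (so the leg's bounding box is flush with the corner).

The door frame is on top of the table. Four stools sit around the table at the −y, +y, −x, +x sides.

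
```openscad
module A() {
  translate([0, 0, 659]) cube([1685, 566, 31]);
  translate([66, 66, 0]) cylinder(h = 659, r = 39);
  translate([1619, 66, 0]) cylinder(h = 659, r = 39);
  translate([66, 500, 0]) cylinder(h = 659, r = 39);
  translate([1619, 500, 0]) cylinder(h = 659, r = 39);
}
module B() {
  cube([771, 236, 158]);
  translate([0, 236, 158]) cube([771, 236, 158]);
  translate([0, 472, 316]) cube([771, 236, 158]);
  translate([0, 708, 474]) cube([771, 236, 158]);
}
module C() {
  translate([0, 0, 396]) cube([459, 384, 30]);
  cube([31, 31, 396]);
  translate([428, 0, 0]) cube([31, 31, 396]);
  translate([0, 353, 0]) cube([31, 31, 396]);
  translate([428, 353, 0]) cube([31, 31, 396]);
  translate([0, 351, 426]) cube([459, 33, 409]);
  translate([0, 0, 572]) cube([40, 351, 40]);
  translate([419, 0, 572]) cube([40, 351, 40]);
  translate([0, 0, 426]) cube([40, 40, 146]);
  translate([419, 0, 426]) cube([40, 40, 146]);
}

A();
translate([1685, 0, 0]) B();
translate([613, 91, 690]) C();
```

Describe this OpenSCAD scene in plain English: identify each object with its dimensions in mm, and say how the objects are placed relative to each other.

A is a table: top 1685 mm (x) × 566 mm (y), 31 mm thick, upper face at z = 690 mm, on four round legs of 78 mm diameter, each leg's bounding box inset 27 mm from the nearest pair of top edges, running from z = 0 to the bottom of the top.

B is a straight staircase of 4 solid steps. Each step is 771 mm wide (x), 236 mm deep (y, the going) and 158 mm tall (the rise). The first step rests on the floor; each subsequent step sits one going further in +y and one rise higher in +z, directly behind and above the previous step with no overlap.

C is a chair. The seat is a 459×384×30 mm slab with its top at z = 426 mm, on four 31×31 mm corner legs (flush with the seat edges, standing on z = 0). A flat backrest 33 mm thick, 409 mm tall, spans the full seat width and rises from the seat top along its +y edge, rear face flush with the rear of the seat. Two armrests of 40×40 mm section run along each side from the seat's front edge to the front of the backrest, top faces 186 mm above the seat top and outer faces flush with the seat's x-edges; a 40×40 mm post under the front of each armrest stands on the seat at the front corner.

The staircase is against the table's +x side, with their −y faces flush. The chair is on top of the table, centred.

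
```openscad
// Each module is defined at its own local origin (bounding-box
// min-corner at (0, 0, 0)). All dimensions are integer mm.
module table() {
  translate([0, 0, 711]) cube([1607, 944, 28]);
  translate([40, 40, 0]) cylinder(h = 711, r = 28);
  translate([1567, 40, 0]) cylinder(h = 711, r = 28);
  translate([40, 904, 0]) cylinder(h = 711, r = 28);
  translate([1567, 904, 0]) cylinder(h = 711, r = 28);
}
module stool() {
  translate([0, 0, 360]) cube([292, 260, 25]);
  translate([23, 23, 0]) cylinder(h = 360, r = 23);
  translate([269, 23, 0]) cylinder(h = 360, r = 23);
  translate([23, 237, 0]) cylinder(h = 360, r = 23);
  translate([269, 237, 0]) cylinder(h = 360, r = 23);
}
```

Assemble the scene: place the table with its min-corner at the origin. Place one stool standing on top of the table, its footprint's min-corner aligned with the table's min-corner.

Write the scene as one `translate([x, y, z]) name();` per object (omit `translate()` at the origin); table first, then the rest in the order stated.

table();
translate([0, 0, 739]) stool();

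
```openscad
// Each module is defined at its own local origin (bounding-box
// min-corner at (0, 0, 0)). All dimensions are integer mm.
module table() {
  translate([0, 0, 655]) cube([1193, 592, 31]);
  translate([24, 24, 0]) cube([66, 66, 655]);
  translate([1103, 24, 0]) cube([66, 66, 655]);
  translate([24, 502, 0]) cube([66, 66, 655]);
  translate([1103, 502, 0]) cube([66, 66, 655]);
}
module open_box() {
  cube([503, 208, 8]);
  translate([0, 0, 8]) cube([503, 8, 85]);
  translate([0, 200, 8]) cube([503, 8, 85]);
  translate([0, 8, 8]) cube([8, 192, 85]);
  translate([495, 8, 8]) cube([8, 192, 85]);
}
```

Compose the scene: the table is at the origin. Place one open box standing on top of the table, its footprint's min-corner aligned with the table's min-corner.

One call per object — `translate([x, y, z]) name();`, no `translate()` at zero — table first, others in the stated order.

table();
translate([0, 0, 686]) open_box();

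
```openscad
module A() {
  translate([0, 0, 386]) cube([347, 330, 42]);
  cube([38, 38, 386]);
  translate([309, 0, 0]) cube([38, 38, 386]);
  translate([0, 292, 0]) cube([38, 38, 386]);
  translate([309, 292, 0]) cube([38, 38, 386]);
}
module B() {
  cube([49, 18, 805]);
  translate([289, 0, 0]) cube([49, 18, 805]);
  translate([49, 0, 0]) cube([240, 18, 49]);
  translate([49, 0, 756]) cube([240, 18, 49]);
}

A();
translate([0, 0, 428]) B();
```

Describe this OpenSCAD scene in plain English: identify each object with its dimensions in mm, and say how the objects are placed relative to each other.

A is a simple wooden stool: a rectangular seat 347 mm (x) by 330 mm (y), 42 mm thick, top face at z = 428 mm, on four square legs, each 38×38 mm in cross-section. The legs rest on z = 0, each flush with a corner of the seat.

B is a rectangular picture frame lying in the x–z plane (depth along y). The opening is 240 mm wide (x) by 707 mm tall (z), surrounded by a border 49 mm wide on all four sides. The frame is 18 mm deep and is made of two full-height vertical stiles with two horizontal rails fitted between them.

The picture frame is on top of the stool.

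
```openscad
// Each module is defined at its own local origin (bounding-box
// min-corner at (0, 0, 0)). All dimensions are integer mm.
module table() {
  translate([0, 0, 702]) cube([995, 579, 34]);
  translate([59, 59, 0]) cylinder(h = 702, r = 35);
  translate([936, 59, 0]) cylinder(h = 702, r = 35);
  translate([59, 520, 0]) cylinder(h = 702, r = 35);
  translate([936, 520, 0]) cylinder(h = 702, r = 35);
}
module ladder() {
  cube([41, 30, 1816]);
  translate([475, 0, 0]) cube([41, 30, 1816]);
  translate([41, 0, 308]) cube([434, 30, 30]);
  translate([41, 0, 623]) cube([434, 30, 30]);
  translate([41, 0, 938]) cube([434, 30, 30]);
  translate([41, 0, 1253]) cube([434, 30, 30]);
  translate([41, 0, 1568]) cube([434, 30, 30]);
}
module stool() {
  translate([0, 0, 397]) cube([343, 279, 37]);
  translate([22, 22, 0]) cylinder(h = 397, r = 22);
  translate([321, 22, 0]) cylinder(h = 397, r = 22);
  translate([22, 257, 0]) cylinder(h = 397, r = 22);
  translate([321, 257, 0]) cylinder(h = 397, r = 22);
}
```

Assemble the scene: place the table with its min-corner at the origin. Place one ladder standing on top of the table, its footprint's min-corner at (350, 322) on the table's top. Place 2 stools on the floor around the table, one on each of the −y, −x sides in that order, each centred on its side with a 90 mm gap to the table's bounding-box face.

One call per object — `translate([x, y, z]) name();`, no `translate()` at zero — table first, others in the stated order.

table();
translate([350, 322, 736]) ladder();
translate([326, -369, 0]) stool();
translate([-433, 150, 0]) stool();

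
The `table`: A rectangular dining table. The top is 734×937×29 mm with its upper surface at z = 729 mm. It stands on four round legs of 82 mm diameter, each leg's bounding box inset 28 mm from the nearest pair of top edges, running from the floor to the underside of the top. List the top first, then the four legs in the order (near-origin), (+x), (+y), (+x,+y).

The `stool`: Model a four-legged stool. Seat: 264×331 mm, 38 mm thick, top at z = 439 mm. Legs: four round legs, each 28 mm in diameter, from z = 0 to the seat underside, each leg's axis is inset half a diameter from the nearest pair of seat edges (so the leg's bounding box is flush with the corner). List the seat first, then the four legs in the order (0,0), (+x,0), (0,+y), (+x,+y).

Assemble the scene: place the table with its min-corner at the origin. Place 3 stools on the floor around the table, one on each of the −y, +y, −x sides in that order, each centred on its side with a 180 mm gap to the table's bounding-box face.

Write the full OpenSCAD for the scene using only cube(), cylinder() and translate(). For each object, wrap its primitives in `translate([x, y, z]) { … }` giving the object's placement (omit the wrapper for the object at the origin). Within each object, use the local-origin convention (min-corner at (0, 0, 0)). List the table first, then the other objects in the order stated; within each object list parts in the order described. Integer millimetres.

translate([0, 0, 700]) cube([734, 937, 29]);
translate([69, 69, 0]) cylinder(h = 700, r = 41);
translate([665, 69, 0]) cylinder(h = 700, r = 41);
translate([69, 868, 0]) cylinder(h = 700, r = 41);
translate([665, 868, 0]) cylinder(h = 700, r = 41);
translate([235, -511, 0]) {
  translate([0, 0, 401]) cube([264, 331, 38]);
  translate([14, 14, 0]) cylinder(h = 401, r = 14);
  translate([250, 14, 0]) cylinder(h = 401, r = 14);
  translate([14, 317, 0]) cylinder(h = 401, r = 14);
  translate([250, 317, 0]) cylinder(h = 401, r = 14);
}
translate([235, 1117, 0]) {
  translate([0, 0, 401]) cube([264, 331, 38]);
  translate([14, 14, 0]) cylinder(h = 401, r = 14);
  translate([250, 14, 0]) cylinder(h = 401, r = 14);
  translate([14, 317, 0]) cylinder(h = 401, r = 14);
  translate([250, 317, 0]) cylinder(h = 401, r = 14);
}
translate([-444, 303, 0]) {
  translate([0, 0, 401]) cube([264, 331, 38]);
  translate([14, 14, 0]) cylinder(h = 401, r = 14);
  translate([250, 14, 0]) cylinder(h = 401, r = 14);
  translate([14, 317, 0]) cylinder(h = 401, r = 14);
  translate([250, 317, 0]) cylinder(h = 401, r = 14);
}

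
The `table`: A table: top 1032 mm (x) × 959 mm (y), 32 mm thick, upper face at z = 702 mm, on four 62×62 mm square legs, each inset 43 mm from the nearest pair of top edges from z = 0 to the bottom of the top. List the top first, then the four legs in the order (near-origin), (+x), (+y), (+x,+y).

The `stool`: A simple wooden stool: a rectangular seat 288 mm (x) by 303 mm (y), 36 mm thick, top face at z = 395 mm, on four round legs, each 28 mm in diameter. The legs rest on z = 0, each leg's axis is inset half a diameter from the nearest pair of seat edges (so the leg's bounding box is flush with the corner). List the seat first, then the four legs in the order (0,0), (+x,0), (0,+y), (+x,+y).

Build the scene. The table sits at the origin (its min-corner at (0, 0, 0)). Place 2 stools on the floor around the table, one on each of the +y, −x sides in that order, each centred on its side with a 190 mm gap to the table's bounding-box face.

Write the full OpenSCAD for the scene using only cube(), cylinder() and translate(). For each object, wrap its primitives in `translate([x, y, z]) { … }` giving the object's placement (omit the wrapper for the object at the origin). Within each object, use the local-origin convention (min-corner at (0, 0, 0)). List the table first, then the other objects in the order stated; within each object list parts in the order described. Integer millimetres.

translate([0, 0, 670]) cube([1032, 959, 32]);
translate([43, 43, 0]) cube([62, 62, 670]);
translate([927, 43, 0]) cube([62, 62, 670]);
translate([43, 854, 0]) cube([62, 62, 670]);
translate([927, 854, 0]) cube([62, 62, 670]);
translate([372, 1149, 0]) {
  translate([0, 0, 359]) cube([288, 303, 36]);
  translate([14, 14, 0]) cylinder(h = 359, r = 14);
  translate([274, 14, 0]) cylinder(h = 359, r = 14);
  translate([14, 289, 0]) cylinder(h = 359, r = 14);
  translate([274, 289, 0]) cylinder(h = 359, r = 14);
}
translate([-478, 328, 0]) {
  translate([0, 0, 359]) cube([288, 303, 36]);
  translate([14, 14, 0]) cylinder(h = 359, r = 14);
  translate([274, 14, 0]) cylinder(h = 359, r = 14);
  translate([14, 289, 0]) cylinder(h = 359, r = 14);
  translate([274, 289, 0]) cylinder(h = 359, r = 14);
}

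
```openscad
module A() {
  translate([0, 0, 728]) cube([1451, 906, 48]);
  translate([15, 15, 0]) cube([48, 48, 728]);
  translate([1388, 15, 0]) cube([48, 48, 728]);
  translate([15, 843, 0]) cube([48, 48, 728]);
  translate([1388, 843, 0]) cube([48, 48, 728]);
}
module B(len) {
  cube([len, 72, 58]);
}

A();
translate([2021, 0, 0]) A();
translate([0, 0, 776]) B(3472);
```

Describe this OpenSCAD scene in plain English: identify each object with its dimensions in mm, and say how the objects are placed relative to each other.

A is a table: top 1451 mm (x) × 906 mm (y), 48 mm thick, upper face at z = 776 mm, on four 48×48 mm square legs, each inset 15 mm from the nearest pair of top edges, running from z = 0 to the bottom of the top.

B is a rectangular beam 3472 mm long (x), 72 mm deep (y), 58 mm thick (z).

The beam spans the tops of two tables placed 570 mm apart, resting at z = 776 mm.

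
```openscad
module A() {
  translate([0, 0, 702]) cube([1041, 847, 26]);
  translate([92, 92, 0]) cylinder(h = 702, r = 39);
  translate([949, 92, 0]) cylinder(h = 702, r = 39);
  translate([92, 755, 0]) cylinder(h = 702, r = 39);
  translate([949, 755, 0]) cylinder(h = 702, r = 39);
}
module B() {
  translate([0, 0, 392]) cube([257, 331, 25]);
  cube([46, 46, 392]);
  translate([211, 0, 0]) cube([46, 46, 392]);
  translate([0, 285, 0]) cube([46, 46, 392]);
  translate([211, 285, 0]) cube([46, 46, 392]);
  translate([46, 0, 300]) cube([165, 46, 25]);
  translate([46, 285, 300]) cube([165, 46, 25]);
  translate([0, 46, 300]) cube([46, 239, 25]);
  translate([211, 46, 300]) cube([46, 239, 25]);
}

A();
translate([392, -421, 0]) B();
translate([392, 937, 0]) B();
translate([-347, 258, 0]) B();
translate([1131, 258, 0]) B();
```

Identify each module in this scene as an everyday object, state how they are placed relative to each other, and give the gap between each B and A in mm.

Each stool's nearest face is 90 mm from the table's bounding box.

A is a table. B is a stool. Four stools sit around the table at the −y, +y, −x, +x sides. The gap between each stool and the table is 90 mm.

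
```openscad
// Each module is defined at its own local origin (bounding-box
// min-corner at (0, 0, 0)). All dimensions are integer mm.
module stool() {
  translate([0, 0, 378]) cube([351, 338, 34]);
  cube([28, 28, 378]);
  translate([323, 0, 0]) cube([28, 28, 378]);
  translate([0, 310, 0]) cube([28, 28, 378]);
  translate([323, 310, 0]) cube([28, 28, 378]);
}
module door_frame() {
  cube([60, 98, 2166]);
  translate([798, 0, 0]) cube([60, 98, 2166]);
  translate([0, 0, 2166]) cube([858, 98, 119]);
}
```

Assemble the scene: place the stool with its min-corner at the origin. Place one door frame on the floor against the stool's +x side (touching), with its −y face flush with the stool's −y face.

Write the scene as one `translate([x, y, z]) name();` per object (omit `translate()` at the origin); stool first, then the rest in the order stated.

stool();
translate([351, 0, 0]) door_frame();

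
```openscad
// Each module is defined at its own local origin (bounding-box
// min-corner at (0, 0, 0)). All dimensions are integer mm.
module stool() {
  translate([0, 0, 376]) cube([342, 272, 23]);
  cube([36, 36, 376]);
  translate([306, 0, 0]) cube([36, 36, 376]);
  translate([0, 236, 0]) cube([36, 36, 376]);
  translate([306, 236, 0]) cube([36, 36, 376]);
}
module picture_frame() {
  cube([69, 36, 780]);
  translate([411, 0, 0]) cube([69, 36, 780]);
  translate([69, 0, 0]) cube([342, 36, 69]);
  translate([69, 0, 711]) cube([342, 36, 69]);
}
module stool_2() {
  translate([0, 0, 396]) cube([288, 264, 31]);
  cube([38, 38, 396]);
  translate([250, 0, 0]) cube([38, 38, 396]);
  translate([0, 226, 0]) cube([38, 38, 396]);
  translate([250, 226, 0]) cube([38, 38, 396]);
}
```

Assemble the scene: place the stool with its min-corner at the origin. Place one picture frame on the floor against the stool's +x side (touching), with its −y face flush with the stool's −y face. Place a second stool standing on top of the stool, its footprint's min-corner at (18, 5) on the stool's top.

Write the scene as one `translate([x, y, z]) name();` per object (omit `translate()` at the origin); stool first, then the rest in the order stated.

stool();
translate([342, 0, 0]) picture_frame();
translate([18, 5, 399]) stool_2();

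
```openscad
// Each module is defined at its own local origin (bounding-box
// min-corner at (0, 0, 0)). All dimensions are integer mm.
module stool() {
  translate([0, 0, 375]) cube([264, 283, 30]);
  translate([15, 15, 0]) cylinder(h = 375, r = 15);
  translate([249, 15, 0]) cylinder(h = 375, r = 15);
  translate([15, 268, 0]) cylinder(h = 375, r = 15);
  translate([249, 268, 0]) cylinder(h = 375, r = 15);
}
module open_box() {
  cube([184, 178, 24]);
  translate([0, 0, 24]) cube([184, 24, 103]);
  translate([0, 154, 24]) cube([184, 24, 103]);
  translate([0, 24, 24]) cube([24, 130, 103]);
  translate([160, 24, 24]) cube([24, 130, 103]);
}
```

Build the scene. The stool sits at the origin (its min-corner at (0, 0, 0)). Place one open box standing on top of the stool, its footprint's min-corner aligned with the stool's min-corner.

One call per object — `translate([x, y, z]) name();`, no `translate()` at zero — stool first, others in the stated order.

stool();
translate([0, 0, 405]) open_box();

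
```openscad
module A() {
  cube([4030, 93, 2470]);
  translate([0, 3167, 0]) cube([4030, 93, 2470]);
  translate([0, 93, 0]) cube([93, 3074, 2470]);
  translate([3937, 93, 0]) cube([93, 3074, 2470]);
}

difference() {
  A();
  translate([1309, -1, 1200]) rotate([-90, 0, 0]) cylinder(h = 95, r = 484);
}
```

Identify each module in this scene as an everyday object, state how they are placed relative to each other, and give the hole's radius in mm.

The subtracted cylinder has r = 484 mm.

A is a house frame. The house frame has a circular hole through its front wall. The hole's radius is 484 mm.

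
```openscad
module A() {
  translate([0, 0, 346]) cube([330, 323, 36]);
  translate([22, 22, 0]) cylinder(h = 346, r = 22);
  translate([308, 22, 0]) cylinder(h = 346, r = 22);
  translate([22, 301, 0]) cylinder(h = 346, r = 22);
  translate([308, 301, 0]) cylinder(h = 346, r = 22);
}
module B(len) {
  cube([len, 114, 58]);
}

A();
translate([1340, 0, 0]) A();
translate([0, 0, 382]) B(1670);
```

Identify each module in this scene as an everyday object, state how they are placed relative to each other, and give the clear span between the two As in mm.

Second stool starts at x = 1340; first ends at x = 330; clear span = 1340 − 330 = 1010 mm.

A is a stool. B is a beam. A beam spans the tops of two stools. The clear span between the two stools is 1010 mm.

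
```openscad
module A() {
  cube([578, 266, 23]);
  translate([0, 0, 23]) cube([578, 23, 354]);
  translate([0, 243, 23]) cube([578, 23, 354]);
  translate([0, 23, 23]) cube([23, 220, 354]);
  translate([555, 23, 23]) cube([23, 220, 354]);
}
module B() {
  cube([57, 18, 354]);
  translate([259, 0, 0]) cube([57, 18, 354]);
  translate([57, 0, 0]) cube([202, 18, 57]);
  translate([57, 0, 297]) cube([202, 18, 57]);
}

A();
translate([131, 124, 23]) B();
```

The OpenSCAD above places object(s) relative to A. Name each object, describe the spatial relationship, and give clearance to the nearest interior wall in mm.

Clearances: x = 108, y = 101; minimum 101 mm.

A is an open box. B is a picture frame. The picture frame sits inside the open box, centred. The clearance to the nearest interior wall is 101 mm.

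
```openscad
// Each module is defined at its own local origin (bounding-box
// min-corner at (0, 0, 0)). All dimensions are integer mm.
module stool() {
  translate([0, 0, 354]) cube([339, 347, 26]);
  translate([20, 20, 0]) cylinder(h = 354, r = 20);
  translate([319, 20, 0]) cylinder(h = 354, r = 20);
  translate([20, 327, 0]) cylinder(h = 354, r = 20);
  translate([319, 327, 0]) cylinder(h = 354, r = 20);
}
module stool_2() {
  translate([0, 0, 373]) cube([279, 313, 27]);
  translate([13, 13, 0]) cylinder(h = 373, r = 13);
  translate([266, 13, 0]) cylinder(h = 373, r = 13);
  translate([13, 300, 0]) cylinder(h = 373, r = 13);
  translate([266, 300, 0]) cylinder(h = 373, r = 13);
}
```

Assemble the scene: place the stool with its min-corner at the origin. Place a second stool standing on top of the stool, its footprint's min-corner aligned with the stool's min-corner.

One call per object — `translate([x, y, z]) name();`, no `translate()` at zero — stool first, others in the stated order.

stool();
translate([0, 0, 380]) stool_2();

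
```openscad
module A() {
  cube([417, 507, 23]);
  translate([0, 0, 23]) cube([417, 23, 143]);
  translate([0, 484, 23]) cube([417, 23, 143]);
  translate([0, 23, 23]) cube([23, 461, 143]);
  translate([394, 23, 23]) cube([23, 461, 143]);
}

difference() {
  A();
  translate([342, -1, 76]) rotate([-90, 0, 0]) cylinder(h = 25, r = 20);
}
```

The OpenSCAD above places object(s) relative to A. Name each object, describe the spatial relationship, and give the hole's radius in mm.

A is an open box. The open box has a circular hole through its front wall. The hole's radius is 20 mm.

The subtracted cylinder has r = 20 mm.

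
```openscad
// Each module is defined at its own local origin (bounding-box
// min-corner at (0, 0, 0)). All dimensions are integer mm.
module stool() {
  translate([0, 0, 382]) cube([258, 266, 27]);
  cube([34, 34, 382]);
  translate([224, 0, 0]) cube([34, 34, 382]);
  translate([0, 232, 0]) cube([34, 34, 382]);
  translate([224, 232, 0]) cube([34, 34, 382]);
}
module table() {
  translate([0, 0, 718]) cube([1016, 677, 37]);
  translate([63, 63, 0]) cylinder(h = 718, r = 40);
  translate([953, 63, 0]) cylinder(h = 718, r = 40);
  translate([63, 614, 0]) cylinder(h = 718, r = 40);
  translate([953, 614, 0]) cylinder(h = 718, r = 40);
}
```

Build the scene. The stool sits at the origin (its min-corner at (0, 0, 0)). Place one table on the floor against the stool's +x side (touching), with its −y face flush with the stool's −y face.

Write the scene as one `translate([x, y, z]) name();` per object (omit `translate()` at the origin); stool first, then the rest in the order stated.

stool();
translate([258, 0, 0]) table();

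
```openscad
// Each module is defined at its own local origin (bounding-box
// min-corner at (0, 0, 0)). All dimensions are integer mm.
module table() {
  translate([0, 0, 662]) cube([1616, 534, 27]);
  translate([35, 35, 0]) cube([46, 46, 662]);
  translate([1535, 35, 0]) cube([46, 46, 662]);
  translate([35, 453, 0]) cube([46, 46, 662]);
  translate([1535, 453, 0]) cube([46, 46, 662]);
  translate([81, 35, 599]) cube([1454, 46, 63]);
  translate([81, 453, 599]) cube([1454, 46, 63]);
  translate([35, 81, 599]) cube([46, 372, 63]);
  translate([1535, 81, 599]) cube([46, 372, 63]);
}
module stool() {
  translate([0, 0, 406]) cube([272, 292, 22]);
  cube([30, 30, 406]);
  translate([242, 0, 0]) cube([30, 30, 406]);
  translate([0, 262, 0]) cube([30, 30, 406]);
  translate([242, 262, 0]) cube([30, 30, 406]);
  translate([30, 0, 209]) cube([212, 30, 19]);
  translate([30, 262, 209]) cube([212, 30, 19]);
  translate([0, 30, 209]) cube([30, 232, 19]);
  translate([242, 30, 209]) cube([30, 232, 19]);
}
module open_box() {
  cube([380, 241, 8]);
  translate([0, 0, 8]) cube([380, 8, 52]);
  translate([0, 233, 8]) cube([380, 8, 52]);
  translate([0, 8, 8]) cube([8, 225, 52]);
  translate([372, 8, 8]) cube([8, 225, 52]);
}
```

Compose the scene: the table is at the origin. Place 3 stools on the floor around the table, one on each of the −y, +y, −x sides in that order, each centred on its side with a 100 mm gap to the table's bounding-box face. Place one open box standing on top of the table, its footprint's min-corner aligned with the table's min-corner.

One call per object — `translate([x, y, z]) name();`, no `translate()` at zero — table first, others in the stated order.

table();
translate([672, -392, 0]) stool();
translate([672, 634, 0]) stool();
translate([-372, 121, 0]) stool();
translate([0, 0, 689]) open_box();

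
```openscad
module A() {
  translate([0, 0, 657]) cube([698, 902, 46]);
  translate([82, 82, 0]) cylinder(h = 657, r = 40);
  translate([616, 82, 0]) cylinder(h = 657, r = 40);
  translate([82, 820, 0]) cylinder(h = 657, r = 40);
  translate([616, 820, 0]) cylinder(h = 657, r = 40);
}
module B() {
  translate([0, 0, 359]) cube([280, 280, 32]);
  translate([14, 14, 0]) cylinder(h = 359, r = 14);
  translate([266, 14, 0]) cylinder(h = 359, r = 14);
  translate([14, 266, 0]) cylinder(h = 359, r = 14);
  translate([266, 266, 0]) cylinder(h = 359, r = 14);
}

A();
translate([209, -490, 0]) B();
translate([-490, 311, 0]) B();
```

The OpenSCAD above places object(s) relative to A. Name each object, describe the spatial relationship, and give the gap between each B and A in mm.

Each stool's nearest face is 210 mm from the table's bounding box.

A is a table. B is a stool. Two stools sit around the table at the −y, −x sides. The gap between each stool and the table is 210 mm.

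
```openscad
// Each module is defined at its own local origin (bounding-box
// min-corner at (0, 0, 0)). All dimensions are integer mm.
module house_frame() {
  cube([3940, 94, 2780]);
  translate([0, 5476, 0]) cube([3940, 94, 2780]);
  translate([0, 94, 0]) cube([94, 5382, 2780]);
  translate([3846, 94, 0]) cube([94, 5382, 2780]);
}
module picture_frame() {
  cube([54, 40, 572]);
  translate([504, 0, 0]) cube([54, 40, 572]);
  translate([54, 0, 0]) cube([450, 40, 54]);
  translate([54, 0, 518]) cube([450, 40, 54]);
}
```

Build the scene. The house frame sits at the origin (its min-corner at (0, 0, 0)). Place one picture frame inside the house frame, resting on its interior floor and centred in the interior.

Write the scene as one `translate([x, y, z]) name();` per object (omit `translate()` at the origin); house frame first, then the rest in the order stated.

house_frame();
translate([1691, 2765, 0]) picture_frame();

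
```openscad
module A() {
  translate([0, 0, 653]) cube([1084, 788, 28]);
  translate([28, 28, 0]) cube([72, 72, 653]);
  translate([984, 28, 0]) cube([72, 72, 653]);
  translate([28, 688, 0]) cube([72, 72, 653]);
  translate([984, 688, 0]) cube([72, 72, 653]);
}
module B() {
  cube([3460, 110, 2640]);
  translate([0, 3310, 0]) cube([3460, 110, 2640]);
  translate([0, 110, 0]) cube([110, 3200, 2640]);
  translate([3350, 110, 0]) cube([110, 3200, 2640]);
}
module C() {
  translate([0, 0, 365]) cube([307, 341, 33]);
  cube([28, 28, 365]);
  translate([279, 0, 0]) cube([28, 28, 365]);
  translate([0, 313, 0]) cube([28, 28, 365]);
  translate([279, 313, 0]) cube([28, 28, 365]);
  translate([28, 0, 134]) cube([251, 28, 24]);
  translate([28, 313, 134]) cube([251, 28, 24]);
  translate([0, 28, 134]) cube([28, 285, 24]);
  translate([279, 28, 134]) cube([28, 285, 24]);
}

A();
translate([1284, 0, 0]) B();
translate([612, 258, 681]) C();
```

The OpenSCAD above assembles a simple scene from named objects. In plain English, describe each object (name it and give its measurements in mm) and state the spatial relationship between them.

A is a table with a 1084×788 mm rectangular top, 28 mm thick, top surface at z = 681 mm, supported by four 72×72 mm square legs, each inset 28 mm from the nearest pair of top edges, running from the floor.

B is a box-shaped house frame (walls only): outside footprint 3460×3420 mm, wall height 2640 mm, wall thickness 110 mm. The two y-facing walls run the full x-width; the two x-facing walls fit between the inner faces of the y-facing walls.

C is a simple wooden stool: a rectangular seat 307 mm (x) by 341 mm (y), 33 mm thick, top face at z = 398 mm, on four square legs, each 28×28 mm in cross-section. The legs rest on z = 0, each flush with a corner of the seat. Four stretchers, 28 mm wide and 24 mm tall, connect adjacent legs with their undersides at z = 134 mm, each running between the inner faces of the legs it joins and aligned with the legs' outer faces on the other axis.

The house frame is on the floor beside the table on its +x side. The stool is on top of the table.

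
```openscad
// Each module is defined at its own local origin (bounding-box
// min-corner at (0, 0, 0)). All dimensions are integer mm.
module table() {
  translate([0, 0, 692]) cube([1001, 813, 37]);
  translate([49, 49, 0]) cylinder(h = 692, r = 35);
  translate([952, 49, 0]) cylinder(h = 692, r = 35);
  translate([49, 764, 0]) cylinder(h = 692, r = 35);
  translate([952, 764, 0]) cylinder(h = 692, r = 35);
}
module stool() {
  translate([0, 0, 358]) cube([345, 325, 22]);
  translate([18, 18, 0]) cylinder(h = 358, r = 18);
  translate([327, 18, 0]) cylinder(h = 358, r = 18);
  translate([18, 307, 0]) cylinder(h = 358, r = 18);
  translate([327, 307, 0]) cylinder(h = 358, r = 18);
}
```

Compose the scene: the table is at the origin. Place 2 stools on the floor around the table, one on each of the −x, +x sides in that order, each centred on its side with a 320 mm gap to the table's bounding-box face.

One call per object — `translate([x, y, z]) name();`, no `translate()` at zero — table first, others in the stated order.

table();
translate([-665, 244, 0]) stool();
translate([1321, 244, 0]) stool();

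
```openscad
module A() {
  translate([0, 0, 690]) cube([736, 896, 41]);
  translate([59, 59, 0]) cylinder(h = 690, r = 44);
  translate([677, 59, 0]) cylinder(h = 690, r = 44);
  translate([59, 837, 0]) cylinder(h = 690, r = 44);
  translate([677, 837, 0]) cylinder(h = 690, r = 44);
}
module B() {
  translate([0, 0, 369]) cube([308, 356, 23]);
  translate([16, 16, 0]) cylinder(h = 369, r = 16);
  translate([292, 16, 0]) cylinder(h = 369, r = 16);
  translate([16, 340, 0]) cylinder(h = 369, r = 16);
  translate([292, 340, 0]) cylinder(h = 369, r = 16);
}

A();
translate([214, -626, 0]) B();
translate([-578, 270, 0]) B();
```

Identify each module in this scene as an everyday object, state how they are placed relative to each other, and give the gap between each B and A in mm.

Each stool's nearest face is 270 mm from the table's bounding box.

A is a table. B is a stool. Two stools sit around the table at the −y, −x sides. The gap between each stool and the table is 270 mm.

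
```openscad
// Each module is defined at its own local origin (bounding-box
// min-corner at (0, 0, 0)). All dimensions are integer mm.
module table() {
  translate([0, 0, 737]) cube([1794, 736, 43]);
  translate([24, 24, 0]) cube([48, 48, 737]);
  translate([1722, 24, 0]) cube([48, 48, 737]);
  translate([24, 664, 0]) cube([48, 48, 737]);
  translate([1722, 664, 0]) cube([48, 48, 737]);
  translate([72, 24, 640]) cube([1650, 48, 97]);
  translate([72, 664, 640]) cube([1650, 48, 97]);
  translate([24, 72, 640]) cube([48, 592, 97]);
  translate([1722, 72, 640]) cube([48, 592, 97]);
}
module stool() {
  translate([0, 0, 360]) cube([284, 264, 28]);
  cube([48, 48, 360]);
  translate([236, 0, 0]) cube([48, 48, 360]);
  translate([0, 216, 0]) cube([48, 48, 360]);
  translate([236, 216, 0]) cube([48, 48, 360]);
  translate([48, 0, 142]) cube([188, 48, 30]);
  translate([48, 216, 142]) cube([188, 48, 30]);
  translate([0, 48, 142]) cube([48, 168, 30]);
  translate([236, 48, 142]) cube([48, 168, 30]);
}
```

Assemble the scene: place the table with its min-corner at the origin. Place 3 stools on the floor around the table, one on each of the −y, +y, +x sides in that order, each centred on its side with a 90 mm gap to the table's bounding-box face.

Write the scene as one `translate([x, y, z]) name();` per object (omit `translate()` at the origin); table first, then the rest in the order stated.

table();
translate([755, -354, 0]) stool();
translate([755, 826, 0]) stool();
translate([1884, 236, 0]) stool();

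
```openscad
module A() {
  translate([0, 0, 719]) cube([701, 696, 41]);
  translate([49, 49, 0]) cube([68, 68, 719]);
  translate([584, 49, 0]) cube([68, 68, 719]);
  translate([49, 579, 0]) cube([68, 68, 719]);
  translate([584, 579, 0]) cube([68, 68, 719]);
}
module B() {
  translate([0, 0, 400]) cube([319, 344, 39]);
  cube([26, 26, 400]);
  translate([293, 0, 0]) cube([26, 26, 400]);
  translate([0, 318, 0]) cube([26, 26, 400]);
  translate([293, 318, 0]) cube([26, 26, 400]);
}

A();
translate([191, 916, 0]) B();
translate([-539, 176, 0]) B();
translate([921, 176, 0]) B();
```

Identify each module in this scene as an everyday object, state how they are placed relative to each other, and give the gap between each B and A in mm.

Each stool's nearest face is 220 mm from the table's bounding box.

A is a table. B is a stool. Three stools sit around the table at the +y, −x, +x sides. The gap between each stool and the table is 220 mm.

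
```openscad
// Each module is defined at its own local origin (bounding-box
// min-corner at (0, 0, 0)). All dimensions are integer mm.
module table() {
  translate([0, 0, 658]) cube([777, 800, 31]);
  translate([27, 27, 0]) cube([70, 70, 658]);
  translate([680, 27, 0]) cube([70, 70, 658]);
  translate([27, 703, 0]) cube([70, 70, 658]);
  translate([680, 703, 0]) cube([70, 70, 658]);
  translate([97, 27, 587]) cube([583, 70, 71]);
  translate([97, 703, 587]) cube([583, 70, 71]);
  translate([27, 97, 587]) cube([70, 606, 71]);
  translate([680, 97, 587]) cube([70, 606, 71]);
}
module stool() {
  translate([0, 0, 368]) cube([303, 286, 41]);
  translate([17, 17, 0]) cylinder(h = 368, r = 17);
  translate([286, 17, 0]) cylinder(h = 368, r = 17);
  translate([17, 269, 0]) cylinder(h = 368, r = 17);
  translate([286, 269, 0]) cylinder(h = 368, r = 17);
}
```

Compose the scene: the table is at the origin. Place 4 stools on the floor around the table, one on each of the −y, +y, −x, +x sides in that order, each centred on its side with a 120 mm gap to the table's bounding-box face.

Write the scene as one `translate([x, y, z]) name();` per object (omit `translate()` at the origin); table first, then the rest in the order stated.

table();
translate([237, -406, 0]) stool();
translate([237, 920, 0]) stool();
translate([-423, 257, 0]) stool();
translate([897, 257, 0]) stool();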